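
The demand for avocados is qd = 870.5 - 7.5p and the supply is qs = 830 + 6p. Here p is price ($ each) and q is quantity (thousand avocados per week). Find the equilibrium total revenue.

Total revenue = 2544

Equating demand and supply, 870.5 - 7.5p = 830 + 6p gives 13.5p = 40.5, so p* = 3.
Plugging p* into demand: q* = 870.5 - 7.5(3) = 848.
Total revenue = p* × q* = 3 × 848 = 2544.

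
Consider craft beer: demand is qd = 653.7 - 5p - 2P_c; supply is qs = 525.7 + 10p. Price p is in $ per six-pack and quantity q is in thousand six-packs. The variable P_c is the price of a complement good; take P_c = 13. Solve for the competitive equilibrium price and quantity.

With P_c = 13, demand is qd = 627.7 - 5p.
Equating demand and supply, 627.7 - 5p = 525.7 + 10p gives 15p = 102, so p* = 6.8.
From the demand curve, q* = 627.7 - 5(6.8) = 593.7.

p* = 6.8, q* = 593.7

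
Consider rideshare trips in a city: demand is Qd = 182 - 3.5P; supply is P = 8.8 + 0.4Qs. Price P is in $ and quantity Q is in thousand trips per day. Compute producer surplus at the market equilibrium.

Rewriting in direct form: Qs = -22 + 2.5P.
The market clears where 182 - 3.5P = -22 + 2.5P. Rearranging, 6P = 204, hence P* = 34.
Plugging P* into demand: Q* = 182 - 3.5(34) = 63.
Supply choke price (Qs = 0): P = 8.8. Producer surplus = ½ × (34 - 8.8) × 63 = 793.8.

Producer surplus = 793.8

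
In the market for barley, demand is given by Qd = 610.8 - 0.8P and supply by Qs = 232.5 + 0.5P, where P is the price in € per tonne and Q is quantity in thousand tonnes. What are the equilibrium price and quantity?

P* = 291, Q* = 378

Set Qd = Qs: 610.8 - 0.8P = 232.5 + 0.5P, so 378.3 = 1.3P and P* = 291.
Plugging P* into demand: Q* = 610.8 - 0.8(291) = 378.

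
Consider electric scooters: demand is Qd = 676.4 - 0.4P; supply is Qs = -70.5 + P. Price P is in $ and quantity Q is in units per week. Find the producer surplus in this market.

Producer surplus = 107184.5

At equilibrium Qd = Qs, so 676.4 - 0.4P = -70.5 + P; collecting terms, 746.9 = 1.4P and P* = 533.5.
Substitute back: Q* = 676.4 - 0.4(533.5) = 463.
Supply choke price (Qs = 0): P = 70.5. Producer surplus = ½ × (533.5 - 70.5) × 463 = 107184.5.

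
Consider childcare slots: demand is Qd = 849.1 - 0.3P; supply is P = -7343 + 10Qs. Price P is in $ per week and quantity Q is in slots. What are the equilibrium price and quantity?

P* = 287, Q* = 763

Rewriting in direct form: Qs = 734.3 + 0.1P.
The market clears where 849.1 - 0.3P = 734.3 + 0.1P. Rearranging, 0.4P = 114.8, hence P* = 287.
Then Q* = 849.1 - 0.3(287) = 763.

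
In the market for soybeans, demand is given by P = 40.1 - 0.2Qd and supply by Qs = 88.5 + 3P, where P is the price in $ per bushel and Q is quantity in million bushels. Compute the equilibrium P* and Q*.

Solving each curve for Q: Qd = 200.5 - 5P.
At equilibrium Qd = Qs, so 200.5 - 5P = 88.5 + 3P; collecting terms, 112 = 8P and P* = 14.
Then Q* = 200.5 - 5(14) = 130.5.

P* = 14, Q* = 130.5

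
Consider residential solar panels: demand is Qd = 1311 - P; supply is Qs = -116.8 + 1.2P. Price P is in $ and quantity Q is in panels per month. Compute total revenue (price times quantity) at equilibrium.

The market clears where 1311 - P = -116.8 + 1.2P. Rearranging, 2.2P = 1427.8, hence P* = 649.
Plugging P* into demand: Q* = 1311 - 649 = 662.
Total revenue = P* × Q* = 649 × 662 = 429638.

Total revenue = 429638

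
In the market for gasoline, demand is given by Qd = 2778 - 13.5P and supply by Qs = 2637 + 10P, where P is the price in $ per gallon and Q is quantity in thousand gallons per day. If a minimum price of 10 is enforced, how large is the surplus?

With P fixed at 10, quantity demanded is 2643 and quantity supplied is 2737.
Surplus = Qs - Qd = 2737 - 2643 = 94.

Surplus = 94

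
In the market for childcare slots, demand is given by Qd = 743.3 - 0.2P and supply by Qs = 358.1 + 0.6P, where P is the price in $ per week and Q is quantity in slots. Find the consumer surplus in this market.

Consumer surplus = 1046522.5

Set Qd = Qs: 743.3 - 0.2P = 358.1 + 0.6P, so 385.2 = 0.8P and P* = 481.5.
Then Q* = 743.3 - 0.2(481.5) = 647.
Demand choke price (Qd = 0): P = 743.3/0.2 = 3716.5. Consumer surplus = ½ × (3716.5 - 481.5) × 647 = 1046522.5.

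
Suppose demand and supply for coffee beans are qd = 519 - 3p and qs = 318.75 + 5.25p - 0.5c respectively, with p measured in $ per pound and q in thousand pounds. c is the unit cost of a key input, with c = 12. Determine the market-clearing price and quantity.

p* = 25, q* = 444

With c = 12, supply is qs = 312.75 + 5.25p.
Set qd = qs: 519 - 3p = 312.75 + 5.25p, so 206.25 = 8.25p and p* = 25.
Then q* = 519 - 3(25) = 444.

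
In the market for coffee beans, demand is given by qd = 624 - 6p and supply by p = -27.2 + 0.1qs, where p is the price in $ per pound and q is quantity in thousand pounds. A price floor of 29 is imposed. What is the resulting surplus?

Surplus = 112

In direct form, qs = 272 + 10p.
At p = 29: qd = 450 and qs = 562.
Surplus = qs - qd = 562 - 450 = 112.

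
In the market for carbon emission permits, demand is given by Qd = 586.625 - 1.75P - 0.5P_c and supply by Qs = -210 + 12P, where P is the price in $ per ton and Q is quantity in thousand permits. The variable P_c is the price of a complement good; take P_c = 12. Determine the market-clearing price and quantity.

P* = 57.5, Q* = 480

With P_c = 12, demand is Qd = 580.625 - 1.75P.
At equilibrium Qd = Qs, so 580.625 - 1.75P = -210 + 12P; collecting terms, 790.625 = 13.75P and P* = 57.5.
Then Q* = 580.625 - 1.75(57.5) = 480.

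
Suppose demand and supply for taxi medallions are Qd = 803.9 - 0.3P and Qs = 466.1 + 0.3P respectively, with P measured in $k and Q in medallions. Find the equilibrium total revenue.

Total revenue = 357505

At equilibrium Qd = Qs, so 803.9 - 0.3P = 466.1 + 0.3P; collecting terms, 337.8 = 0.6P and P* = 563.
Plugging P* into demand: Q* = 803.9 - 0.3(563) = 635.
Total revenue = P* × Q* = 563 × 635 = 357505.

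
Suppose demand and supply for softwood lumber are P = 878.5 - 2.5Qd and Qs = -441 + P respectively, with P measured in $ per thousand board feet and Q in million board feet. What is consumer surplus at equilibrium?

Rewriting in direct form: Qd = 351.4 - 0.4P.
The market clears where 351.4 - 0.4P = -441 + P. Rearranging, 1.4P = 792.4, hence P* = 566.
From the demand curve, Q* = 351.4 - 0.4(566) = 125.
Demand choke price (Qd = 0): P = 351.4/0.4 = 878.5. Consumer surplus = ½ × (878.5 - 566) × 125 = 19531.25.

Consumer surplus = 19531.25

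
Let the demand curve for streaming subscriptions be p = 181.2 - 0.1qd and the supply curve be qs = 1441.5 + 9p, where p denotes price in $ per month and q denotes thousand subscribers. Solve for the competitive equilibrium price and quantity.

In direct form, qd = 1812 - 10p.
Equating demand and supply, 1812 - 10p = 1441.5 + 9p gives 19p = 370.5, so p* = 19.5.
From the demand curve, q* = 1812 - 10(19.5) = 1617.

p* = 19.5, q* = 1617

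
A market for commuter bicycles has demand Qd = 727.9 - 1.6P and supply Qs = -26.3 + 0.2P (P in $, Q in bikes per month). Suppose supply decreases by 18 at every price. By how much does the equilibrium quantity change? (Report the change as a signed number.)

The market clears where 727.9 - 1.6P = -26.3 + 0.2P. Rearranging, 1.8P = 754.2, hence P* = 419.
Plugging P* into demand: Q* = 727.9 - 1.6(419) = 57.5.
After the shift, supply is Qs = -44.3 + 0.2P.
The new intersection has 772.2 = 1.8P, i.e. P = 429, Q = 41.5.
ΔQ = 41.5 - 57.5 = -16.

ΔQ = -16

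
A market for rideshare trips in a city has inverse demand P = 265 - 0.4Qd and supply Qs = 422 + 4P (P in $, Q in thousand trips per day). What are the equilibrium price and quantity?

Solving each curve for Q: Qd = 662.5 - 2.5P.
The market clears where 662.5 - 2.5P = 422 + 4P. Rearranging, 6.5P = 240.5, hence P* = 37.
Plugging P* into demand: Q* = 662.5 - 2.5(37) = 570.

P* = 37, Q* = 570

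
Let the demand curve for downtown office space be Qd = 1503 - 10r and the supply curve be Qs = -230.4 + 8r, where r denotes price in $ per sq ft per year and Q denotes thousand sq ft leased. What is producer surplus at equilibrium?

Producer surplus = 18225

The market clears where 1503 - 10r = -230.4 + 8r. Rearranging, 18r = 1733.4, hence r* = 96.3.
Then Q* = 1503 - 10(96.3) = 540.
Supply choke price (Qs = 0): r = 28.8. Producer surplus = ½ × (96.3 - 28.8) × 540 = 18225.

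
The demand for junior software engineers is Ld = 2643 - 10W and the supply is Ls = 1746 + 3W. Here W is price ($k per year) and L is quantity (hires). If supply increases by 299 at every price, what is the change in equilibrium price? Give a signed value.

ΔW = -23

At equilibrium Ld = Ls, so 2643 - 10W = 1746 + 3W; collecting terms, 897 = 13W and W* = 69.
Plugging W* into demand: L* = 2643 - 10(69) = 1953.
After the shift, supply is Ls = 2045 + 3W.
New equilibrium: 598 = 13W, so W = 46 and L = 2183.
ΔW = 46 - 69 = -23.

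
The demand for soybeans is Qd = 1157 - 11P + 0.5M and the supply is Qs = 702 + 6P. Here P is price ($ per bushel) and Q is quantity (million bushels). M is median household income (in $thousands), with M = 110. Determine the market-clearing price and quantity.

P* = 30, Q* = 882

With M = 110, demand is Qd = 1212 - 11P.
Set Qd = Qs: 1212 - 11P = 702 + 6P, so 510 = 17P and P* = 30.
Plugging P* into demand: Q* = 1212 - 11(30) = 882.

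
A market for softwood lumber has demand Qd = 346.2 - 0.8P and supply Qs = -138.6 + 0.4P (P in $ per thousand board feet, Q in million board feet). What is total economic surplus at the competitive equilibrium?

At equilibrium Qd = Qs, so 346.2 - 0.8P = -138.6 + 0.4P; collecting terms, 484.8 = 1.2P and P* = 404.
Substitute back: Q* = 346.2 - 0.8(404) = 23.
Demand choke price = 432.75; supply choke price = 346.5. CS = ½(432.75 - 404)(23) = 330.625; PS = ½(404 - 346.5)(23) = 661.25. Total surplus = 991.875.

Total surplus = 991.875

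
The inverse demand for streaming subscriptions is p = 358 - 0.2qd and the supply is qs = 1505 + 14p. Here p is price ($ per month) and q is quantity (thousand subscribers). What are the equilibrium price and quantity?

Rewriting in direct form: qd = 1790 - 5p.
Equating demand and supply, 1790 - 5p = 1505 + 14p gives 19p = 285, so p* = 15.
From the demand curve, q* = 1790 - 5(15) = 1715.

p* = 15, q* = 1715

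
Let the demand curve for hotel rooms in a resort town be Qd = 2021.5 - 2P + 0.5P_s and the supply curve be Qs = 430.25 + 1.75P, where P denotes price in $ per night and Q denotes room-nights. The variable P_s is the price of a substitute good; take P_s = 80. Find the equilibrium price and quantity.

P* = 435, Q* = 1191.5

With P_s = 80, demand is Qd = 2061.5 - 2P.
At equilibrium Qd = Qs, so 2061.5 - 2P = 430.25 + 1.75P; collecting terms, 1631.25 = 3.75P and P* = 435.
Plugging P* into demand: Q* = 2061.5 - 2(435) = 1191.5.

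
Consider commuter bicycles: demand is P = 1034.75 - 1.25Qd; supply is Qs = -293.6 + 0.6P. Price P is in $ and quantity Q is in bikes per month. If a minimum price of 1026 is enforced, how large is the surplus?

Surplus = 315

Inverting to quantity form: Qd = 827.8 - 0.8P.
With P fixed at 1026, quantity demanded is 7 and quantity supplied is 322.
Surplus = Qs - Qd = 322 - 7 = 315.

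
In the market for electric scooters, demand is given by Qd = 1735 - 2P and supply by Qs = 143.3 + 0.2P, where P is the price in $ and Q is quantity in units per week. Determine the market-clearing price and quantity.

At equilibrium Qd = Qs, so 1735 - 2P = 143.3 + 0.2P; collecting terms, 1591.7 = 2.2P and P* = 723.5.
Substitute back: Q* = 1735 - 2(723.5) = 288.

P* = 723.5, Q* = 288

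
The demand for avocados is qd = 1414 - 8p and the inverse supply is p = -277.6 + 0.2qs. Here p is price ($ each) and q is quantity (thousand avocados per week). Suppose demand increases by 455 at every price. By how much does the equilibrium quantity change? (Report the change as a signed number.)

Rewriting in direct form: qs = 1388 + 5p.
Equating demand and supply, 1414 - 8p = 1388 + 5p gives 13p = 26, so p* = 2.
Then q* = 1414 - 8(2) = 1398.
After the shift, demand is qd = 1869 - 8p.
The new intersection has 481 = 13p, i.e. p = 37, q = 1573.
Δq = 1573 - 1398 = 175.

Δq = 175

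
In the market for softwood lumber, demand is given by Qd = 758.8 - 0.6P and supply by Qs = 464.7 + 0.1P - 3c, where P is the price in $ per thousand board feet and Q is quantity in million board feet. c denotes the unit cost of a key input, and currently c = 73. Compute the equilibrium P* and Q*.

With c = 73, supply is Qs = 245.7 + 0.1P.
The market clears where 758.8 - 0.6P = 245.7 + 0.1P. Rearranging, 0.7P = 513.1, hence P* = 733.
From the demand curve, Q* = 758.8 - 0.6(733) = 319.

P* = 733, Q* = 319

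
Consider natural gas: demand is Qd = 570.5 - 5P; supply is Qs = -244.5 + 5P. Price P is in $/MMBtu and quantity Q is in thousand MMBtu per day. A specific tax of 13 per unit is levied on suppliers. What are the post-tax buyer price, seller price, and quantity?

P_b = 88, P_s = 75, Q = 130.5

With a tax of 13 on suppliers, they supply based on the net price P_s = P_b - 13, so Qs = -309.5 + 5P_b.
Equate demand and the shifted supply: 570.5 - 5P_b = -309.5 + 5P_b, giving 10P_b = 880, so P_b = 88.
So P_s = 75 and the quantity traded is Q = 570.5 - 5(88) = 130.5.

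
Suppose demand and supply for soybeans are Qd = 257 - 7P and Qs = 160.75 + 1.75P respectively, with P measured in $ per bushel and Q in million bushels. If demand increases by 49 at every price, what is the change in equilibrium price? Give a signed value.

ΔP = 5.6

Set Qd = Qs: 257 - 7P = 160.75 + 1.75P, so 96.25 = 8.75P and P* = 11.
Then Q* = 257 - 7(11) = 180.
After the shift, demand is Qd = 306 - 7P.
The new intersection has 145.25 = 8.75P, i.e. P = 16.6, Q = 189.8.
ΔP = 16.6 - 11 = 5.6.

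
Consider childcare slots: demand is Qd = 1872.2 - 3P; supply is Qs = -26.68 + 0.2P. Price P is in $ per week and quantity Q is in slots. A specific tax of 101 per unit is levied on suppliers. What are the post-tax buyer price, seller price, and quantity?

The tax drives a wedge P_b - P_s = 101. Substituting P_s = P_b - 101 into supply: Qs = -46.88 + 0.2P_b.
Set Qd = Qs: 1872.2 - 3P_b = -46.88 + 0.2P_b, so 1919.08 = 3.2P_b and P_b = 599.7125.
Then P_s = 599.7125 - 101 = 498.7125 and Q = 1872.2 - 3(599.7125) = 73.0625.

P_b = 599.7125, P_s = 498.7125, Q = 73.0625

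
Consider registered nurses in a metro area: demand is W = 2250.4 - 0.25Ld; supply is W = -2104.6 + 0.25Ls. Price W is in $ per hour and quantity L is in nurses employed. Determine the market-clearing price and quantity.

Solving each curve for L: Ld = 9001.6 - 4W and Ls = 8418.4 + 4W.
At equilibrium Ld = Ls, so 9001.6 - 4W = 8418.4 + 4W; collecting terms, 583.2 = 8W and W* = 72.9.
Then L* = 9001.6 - 4(72.9) = 8710.

W* = 72.9, L* = 8710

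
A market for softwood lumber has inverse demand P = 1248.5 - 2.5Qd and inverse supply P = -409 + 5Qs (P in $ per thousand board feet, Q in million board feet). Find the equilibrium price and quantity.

Rewriting in direct form: Qd = 499.4 - 0.4P and Qs = 81.8 + 0.2P.
The market clears where 499.4 - 0.4P = 81.8 + 0.2P. Rearranging, 0.6P = 417.6, hence P* = 696.
From the demand curve, Q* = 499.4 - 0.4(696) = 221.

P* = 696, Q* = 221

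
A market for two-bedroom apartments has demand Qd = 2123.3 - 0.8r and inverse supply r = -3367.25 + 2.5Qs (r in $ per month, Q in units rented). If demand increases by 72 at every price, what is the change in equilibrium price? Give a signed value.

In direct form, Qs = 1346.9 + 0.4r.
At equilibrium Qd = Qs, so 2123.3 - 0.8r = 1346.9 + 0.4r; collecting terms, 776.4 = 1.2r and r* = 647.
Substitute back: Q* = 2123.3 - 0.8(647) = 1605.7.
After the shift, demand is Qd = 2195.3 - 0.8r.
The new intersection has 848.4 = 1.2r, i.e. r = 707, Q = 1629.7.
Δr = 707 - 647 = 60.

Δr = 60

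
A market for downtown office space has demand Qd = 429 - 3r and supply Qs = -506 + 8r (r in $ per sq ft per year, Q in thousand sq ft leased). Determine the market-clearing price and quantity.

r* = 85, Q* = 174

The market clears where 429 - 3r = -506 + 8r. Rearranging, 11r = 935, hence r* = 85.
Then Q* = 429 - 3(85) = 174.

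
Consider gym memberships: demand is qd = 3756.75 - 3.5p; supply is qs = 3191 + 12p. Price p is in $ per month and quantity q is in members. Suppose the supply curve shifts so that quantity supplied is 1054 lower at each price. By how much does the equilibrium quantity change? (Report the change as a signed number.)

Set qd = qs: 3756.75 - 3.5p = 3191 + 12p, so 565.75 = 15.5p and p* = 36.5.
Plugging p* into demand: q* = 3756.75 - 3.5(36.5) = 3629.
After the shift, supply is qs = 2137 + 12p.
The new intersection has 1619.75 = 15.5p, i.e. p = 104.5, q = 3391.
Δq = 3391 - 3629 = -238.

Δq = -238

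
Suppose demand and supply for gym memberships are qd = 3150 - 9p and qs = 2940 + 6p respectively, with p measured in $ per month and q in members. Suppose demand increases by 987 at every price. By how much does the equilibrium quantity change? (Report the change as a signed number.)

Δq = 394.8

Set qd = qs: 3150 - 9p = 2940 + 6p, so 210 = 15p and p* = 14.
Then q* = 3150 - 9(14) = 3024.
After the shift, demand is qd = 4137 - 9p.
Re-solving, 15p = 1197 gives p = 79.8 and q = 3418.8.
Δq = 3418.8 - 3024 = 394.8.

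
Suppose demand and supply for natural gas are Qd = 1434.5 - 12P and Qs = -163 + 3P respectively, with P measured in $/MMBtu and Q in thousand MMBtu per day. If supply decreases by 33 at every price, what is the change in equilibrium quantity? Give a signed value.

ΔQ = -26.4

Equating demand and supply, 1434.5 - 12P = -163 + 3P gives 15P = 1597.5, so P* = 106.5.
From the demand curve, Q* = 1434.5 - 12(106.5) = 156.5.
After the shift, supply is Qs = -196 + 3P.
New equilibrium: 1630.5 = 15P, so P = 108.7 and Q = 130.1.
ΔQ = 130.1 - 156.5 = -26.4.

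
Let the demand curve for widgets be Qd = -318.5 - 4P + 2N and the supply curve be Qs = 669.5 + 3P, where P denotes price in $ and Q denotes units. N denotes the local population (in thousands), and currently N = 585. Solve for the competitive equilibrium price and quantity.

With N = 585, demand is Qd = 851.5 - 4P.
Equating demand and supply, 851.5 - 4P = 669.5 + 3P gives 7P = 182, so P* = 26.
From the demand curve, Q* = 851.5 - 4(26) = 747.5.

P* = 26, Q* = 747.5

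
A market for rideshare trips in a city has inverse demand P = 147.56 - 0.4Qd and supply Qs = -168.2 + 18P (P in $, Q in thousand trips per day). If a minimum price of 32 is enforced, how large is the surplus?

Surplus = 118.9

Solving each curve for Q: Qd = 368.9 - 2.5P.
Evaluating both curves at the floor price 32 gives Qd = 288.9, Qs = 407.8.
Surplus = Qs - Qd = 407.8 - 288.9 = 118.9.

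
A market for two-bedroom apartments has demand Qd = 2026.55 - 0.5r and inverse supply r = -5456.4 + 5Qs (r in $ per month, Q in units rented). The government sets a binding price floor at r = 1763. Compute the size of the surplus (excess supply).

Solving each curve for Q: Qs = 1091.28 + 0.2r.
Evaluating both curves at the floor price 1763 gives Qd = 1145.05, Qs = 1443.88.
Surplus = Qs - Qd = 1443.88 - 1145.05 = 298.83.

Surplus = 298.83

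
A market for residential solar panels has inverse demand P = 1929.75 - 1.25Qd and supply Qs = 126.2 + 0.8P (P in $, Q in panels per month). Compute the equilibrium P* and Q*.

Inverting to quantity form: Qd = 1543.8 - 0.8P.
Set Qd = Qs: 1543.8 - 0.8P = 126.2 + 0.8P, so 1417.6 = 1.6P and P* = 886.
Then Q* = 1543.8 - 0.8(886) = 835.

P* = 886, Q* = 835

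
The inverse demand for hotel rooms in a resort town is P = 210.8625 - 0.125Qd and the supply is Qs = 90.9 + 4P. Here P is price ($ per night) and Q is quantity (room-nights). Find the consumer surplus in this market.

Consumer surplus = 24250.275625

In direct form, Qd = 1686.9 - 8P.
Equating demand and supply, 1686.9 - 8P = 90.9 + 4P gives 12P = 1596, so P* = 133.
Substitute back: Q* = 1686.9 - 8(133) = 622.9.
Demand choke price (Qd = 0): P = 1686.9/8 = 210.8625. Consumer surplus = ½ × (210.8625 - 133) × 622.9 = 24250.275625.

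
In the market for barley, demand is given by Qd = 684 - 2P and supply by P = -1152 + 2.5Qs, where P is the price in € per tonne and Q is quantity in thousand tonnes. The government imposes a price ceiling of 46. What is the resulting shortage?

Shortage = 112.8

Solving each curve for Q: Qs = 460.8 + 0.4P.
At P = 46: Qd = 592 and Qs = 479.2.
Shortage = Qd - Qs = 592 - 479.2 = 112.8.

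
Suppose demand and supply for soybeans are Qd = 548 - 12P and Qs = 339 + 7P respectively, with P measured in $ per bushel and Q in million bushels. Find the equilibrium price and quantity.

Set Qd = Qs: 548 - 12P = 339 + 7P, so 209 = 19P and P* = 11.
From the demand curve, Q* = 548 - 12(11) = 416.

P* = 11, Q* = 416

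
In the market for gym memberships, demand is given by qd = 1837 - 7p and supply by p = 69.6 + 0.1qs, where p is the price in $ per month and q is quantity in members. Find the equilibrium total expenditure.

Total expenditure = 118306

Inverting to quantity form: qs = -696 + 10p.
Set qd = qs: 1837 - 7p = -696 + 10p, so 2533 = 17p and p* = 149.
Then q* = 1837 - 7(149) = 794.
Total expenditure = p* × q* = 149 × 794 = 118306.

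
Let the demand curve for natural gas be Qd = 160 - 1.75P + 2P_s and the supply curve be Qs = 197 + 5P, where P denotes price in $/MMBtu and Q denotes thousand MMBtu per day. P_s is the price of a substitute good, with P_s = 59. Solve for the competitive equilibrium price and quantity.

P* = 12, Q* = 257

With P_s = 59, demand is Qd = 278 - 1.75P.
Set Qd = Qs: 278 - 1.75P = 197 + 5P, so 81 = 6.75P and P* = 12.
From the demand curve, Q* = 278 - 1.75(12) = 257.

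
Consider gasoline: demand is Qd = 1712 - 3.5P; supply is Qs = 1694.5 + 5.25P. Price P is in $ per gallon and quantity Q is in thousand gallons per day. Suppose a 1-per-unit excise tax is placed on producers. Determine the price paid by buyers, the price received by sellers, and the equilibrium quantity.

The tax drives a wedge P_b - P_s = 1. Substituting P_s = P_b - 1 into supply: Qs = 1689.25 + 5.25P_b.
Equate demand and the shifted supply: 1712 - 3.5P_b = 1689.25 + 5.25P_b, giving 8.75P_b = 22.75, so P_b = 2.6.
So P_s = 1.6 and the quantity traded is Q = 1712 - 3.5(2.6) = 1702.9.

P_b = 2.6, P_s = 1.6, Q = 1702.9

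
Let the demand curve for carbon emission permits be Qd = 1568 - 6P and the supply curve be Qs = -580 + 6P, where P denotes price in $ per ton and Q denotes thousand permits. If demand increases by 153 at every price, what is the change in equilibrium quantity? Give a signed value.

ΔQ = 76.5

The market clears where 1568 - 6P = -580 + 6P. Rearranging, 12P = 2148, hence P* = 179.
From the demand curve, Q* = 1568 - 6(179) = 494.
After the shift, demand is Qd = 1721 - 6P.
Re-solving, 12P = 2301 gives P = 191.75 and Q = 570.5.
ΔQ = 570.5 - 494 = 76.5.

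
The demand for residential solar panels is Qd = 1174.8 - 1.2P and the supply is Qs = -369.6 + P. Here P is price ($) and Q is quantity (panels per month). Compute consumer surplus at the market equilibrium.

Consumer surplus = 46037.4

The market clears where 1174.8 - 1.2P = -369.6 + P. Rearranging, 2.2P = 1544.4, hence P* = 702.
Plugging P* into demand: Q* = 1174.8 - 1.2(702) = 332.4.
Demand choke price (Qd = 0): P = 1174.8/1.2 = 979. Consumer surplus = ½ × (979 - 702) × 332.4 = 46037.4.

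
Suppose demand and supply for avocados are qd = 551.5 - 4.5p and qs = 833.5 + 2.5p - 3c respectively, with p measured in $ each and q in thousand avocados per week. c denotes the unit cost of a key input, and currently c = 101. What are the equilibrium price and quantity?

p* = 3, q* = 538

With c = 101, supply is qs = 530.5 + 2.5p.
Equating demand and supply, 551.5 - 4.5p = 530.5 + 2.5p gives 7p = 21, so p* = 3.
From the demand curve, q* = 551.5 - 4.5(3) = 538.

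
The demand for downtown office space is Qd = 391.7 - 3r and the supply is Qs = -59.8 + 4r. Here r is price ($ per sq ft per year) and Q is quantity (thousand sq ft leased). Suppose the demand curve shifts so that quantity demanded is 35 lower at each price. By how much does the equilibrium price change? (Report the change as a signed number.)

Δr = -5

Set Qd = Qs: 391.7 - 3r = -59.8 + 4r, so 451.5 = 7r and r* = 64.5.
From the demand curve, Q* = 391.7 - 3(64.5) = 198.2.
After the shift, demand is Qd = 356.7 - 3r.
New equilibrium: 416.5 = 7r, so r = 59.5 and Q = 178.2.
Δr = 59.5 - 64.5 = -5.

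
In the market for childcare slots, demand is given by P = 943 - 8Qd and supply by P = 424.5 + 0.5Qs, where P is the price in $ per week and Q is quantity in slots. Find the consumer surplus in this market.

Rewriting in direct form: Qd = 117.875 - 0.125P and Qs = -849 + 2P.
Set Qd = Qs: 117.875 - 0.125P = -849 + 2P, so 966.875 = 2.125P and P* = 455.
From the demand curve, Q* = 117.875 - 0.125(455) = 61.
Demand choke price (Qd = 0): P = 117.875/0.125 = 943. Consumer surplus = ½ × (943 - 455) × 61 = 14884.

Consumer surplus = 14884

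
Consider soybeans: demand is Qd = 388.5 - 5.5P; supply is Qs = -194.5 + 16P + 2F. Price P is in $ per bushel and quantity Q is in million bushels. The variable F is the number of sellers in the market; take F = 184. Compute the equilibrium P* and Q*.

P* = 10, Q* = 333.5

With F = 184, supply is Qs = 173.5 + 16P.
The market clears where 388.5 - 5.5P = 173.5 + 16P. Rearranging, 21.5P = 215, hence P* = 10.
From the demand curve, Q* = 388.5 - 5.5(10) = 333.5.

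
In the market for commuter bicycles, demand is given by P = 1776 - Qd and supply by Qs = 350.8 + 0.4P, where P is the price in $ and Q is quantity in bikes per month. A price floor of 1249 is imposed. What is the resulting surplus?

Inverting to quantity form: Qd = 1776 - P.
Evaluating both curves at the floor price 1249 gives Qd = 527, Qs = 850.4.
Surplus = Qs - Qd = 850.4 - 527 = 323.4.

Surplus = 323.4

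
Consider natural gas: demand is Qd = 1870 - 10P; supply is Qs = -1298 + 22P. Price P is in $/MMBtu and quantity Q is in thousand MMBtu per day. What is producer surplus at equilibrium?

Equating demand and supply, 1870 - 10P = -1298 + 22P gives 32P = 3168, so P* = 99.
Then Q* = 1870 - 10(99) = 880.
Supply choke price (Qs = 0): P = 59. Producer surplus = ½ × (99 - 59) × 880 = 17600.

Producer surplus = 17600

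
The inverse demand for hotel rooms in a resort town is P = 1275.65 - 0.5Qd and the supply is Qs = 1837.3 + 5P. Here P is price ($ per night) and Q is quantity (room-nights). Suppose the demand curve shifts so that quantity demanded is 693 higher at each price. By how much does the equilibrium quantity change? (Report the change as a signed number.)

ΔQ = 495

In direct form, Qd = 2551.3 - 2P.
Set Qd = Qs: 2551.3 - 2P = 1837.3 + 5P, so 714 = 7P and P* = 102.
From the demand curve, Q* = 2551.3 - 2(102) = 2347.3.
After the shift, demand is Qd = 3244.3 - 2P.
New equilibrium: 1407 = 7P, so P = 201 and Q = 2842.3.
ΔQ = 2842.3 - 2347.3 = 495.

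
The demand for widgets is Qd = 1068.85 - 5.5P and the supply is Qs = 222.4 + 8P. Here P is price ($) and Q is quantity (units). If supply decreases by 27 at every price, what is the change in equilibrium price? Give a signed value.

Set Qd = Qs: 1068.85 - 5.5P = 222.4 + 8P, so 846.45 = 13.5P and P* = 62.7.
From the demand curve, Q* = 1068.85 - 5.5(62.7) = 724.
After the shift, supply is Qs = 195.4 + 8P.
New equilibrium: 873.45 = 13.5P, so P = 64.7 and Q = 713.
ΔP = 64.7 - 62.7 = 2.

ΔP = 2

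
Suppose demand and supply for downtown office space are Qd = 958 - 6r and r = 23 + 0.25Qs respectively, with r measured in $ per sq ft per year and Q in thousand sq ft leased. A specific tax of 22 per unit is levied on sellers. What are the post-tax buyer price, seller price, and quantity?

Rewriting in direct form: Qs = -92 + 4r.
The tax drives a wedge r_b - r_s = 22. Substituting r_s = r_b - 22 into supply: Qs = -180 + 4r_b.
Set Qd = Qs: 958 - 6r_b = -180 + 4r_b, so 1138 = 10r_b and r_b = 113.8.
Then r_s = 113.8 - 22 = 91.8 and Q = 958 - 6(113.8) = 275.2.

r_b = 113.8, r_s = 91.8, Q = 275.2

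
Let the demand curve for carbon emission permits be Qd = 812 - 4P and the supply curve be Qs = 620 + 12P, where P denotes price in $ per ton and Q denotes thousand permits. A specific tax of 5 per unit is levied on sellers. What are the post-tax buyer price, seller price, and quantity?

The tax drives a wedge P_b - P_s = 5. Substituting P_s = P_b - 5 into supply: Qs = 560 + 12P_b.
Set Qd = Qs: 812 - 4P_b = 560 + 12P_b, so 252 = 16P_b and P_b = 15.75.
So P_s = 10.75 and the quantity traded is Q = 812 - 4(15.75) = 749.

P_b = 15.75, P_s = 10.75, Q = 749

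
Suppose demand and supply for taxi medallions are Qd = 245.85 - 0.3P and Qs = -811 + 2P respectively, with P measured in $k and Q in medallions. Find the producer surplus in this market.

The market clears where 245.85 - 0.3P = -811 + 2P. Rearranging, 2.3P = 1056.85, hence P* = 459.5.
Then Q* = 245.85 - 0.3(459.5) = 108.
Supply choke price (Qs = 0): P = 405.5. Producer surplus = ½ × (459.5 - 405.5) × 108 = 2916.

Producer surplus = 2916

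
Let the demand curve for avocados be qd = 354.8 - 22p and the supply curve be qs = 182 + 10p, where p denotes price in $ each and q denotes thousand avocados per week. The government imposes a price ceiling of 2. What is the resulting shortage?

Shortage = 108.8

With p fixed at 2, quantity demanded is 310.8 and quantity supplied is 202.
Shortage = qd - qs = 310.8 - 202 = 108.8.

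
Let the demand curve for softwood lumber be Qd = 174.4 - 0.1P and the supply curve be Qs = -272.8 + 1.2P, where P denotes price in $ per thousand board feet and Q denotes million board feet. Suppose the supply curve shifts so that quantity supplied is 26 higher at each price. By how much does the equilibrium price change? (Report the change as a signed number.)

The market clears where 174.4 - 0.1P = -272.8 + 1.2P. Rearranging, 1.3P = 447.2, hence P* = 344.
Then Q* = 174.4 - 0.1(344) = 140.
After the shift, supply is Qs = -246.8 + 1.2P.
The new intersection has 421.2 = 1.3P, i.e. P = 324, Q = 142.
ΔP = 324 - 344 = -20.

ΔP = -20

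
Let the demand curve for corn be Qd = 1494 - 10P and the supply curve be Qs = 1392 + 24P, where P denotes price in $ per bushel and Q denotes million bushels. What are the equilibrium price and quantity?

The market clears where 1494 - 10P = 1392 + 24P. Rearranging, 34P = 102, hence P* = 3.
Then Q* = 1494 - 10(3) = 1464.

P* = 3, Q* = 1464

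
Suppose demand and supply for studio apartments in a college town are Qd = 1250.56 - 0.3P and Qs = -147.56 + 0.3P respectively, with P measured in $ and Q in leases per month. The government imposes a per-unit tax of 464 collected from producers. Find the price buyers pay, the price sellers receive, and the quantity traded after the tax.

With a tax of 464 on producers, they supply based on the net price P_s = P_b - 464, so Qs = -286.76 + 0.3P_b.
Equate demand and the shifted supply: 1250.56 - 0.3P_b = -286.76 + 0.3P_b, giving 0.6P_b = 1537.32, so P_b = 2562.2.
Then P_s = 2562.2 - 464 = 2098.2 and Q = 1250.56 - 0.3(2562.2) = 481.9.

P_b = 2562.2, P_s = 2098.2, Q = 481.9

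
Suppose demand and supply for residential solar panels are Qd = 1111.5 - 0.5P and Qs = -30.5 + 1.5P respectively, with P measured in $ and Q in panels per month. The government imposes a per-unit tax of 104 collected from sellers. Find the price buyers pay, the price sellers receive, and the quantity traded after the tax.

Sellers keep P_s = P_b - 104 per unit, so supply in terms of the buyer price is Qs = -186.5 + 1.5P_b.
Set Qd = Qs: 1111.5 - 0.5P_b = -186.5 + 1.5P_b, so 1298 = 2P_b and P_b = 649.
So P_s = 545 and the quantity traded is Q = 1111.5 - 0.5(649) = 787.

P_b = 649, P_s = 545, Q = 787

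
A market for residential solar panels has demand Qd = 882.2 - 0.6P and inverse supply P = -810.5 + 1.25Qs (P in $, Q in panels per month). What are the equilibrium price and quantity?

P* = 167, Q* = 782

Solving each curve for Q: Qs = 648.4 + 0.8P.
Set Qd = Qs: 882.2 - 0.6P = 648.4 + 0.8P, so 233.8 = 1.4P and P* = 167.
Plugging P* into demand: Q* = 882.2 - 0.6(167) = 782.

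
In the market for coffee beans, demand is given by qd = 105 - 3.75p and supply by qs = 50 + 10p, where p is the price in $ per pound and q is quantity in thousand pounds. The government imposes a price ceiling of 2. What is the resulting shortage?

Shortage = 27.5

Evaluating both curves at the ceiling price 2 gives qd = 97.5, qs = 70.
Shortage = qd - qs = 97.5 - 70 = 27.5.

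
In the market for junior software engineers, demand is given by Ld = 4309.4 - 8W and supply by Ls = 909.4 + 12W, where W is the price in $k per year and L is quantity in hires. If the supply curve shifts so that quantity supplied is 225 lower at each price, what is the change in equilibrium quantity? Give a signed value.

Equating demand and supply, 4309.4 - 8W = 909.4 + 12W gives 20W = 3400, so W* = 170.
Plugging W* into demand: L* = 4309.4 - 8(170) = 2949.4.
After the shift, supply is Ls = 684.4 + 12W.
New equilibrium: 3625 = 20W, so W = 181.25 and L = 2859.4.
ΔL = 2859.4 - 2949.4 = -90.

ΔL = -90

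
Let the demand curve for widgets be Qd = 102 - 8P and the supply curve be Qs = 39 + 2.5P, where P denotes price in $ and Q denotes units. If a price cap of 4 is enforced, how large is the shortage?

Shortage = 21

Evaluating both curves at the ceiling price 4 gives Qd = 70, Qs = 49.
Shortage = Qd - Qs = 70 - 49 = 21.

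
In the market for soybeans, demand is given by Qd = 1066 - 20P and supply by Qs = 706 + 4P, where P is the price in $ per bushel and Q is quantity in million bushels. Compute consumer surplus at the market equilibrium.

Consumer surplus = 14668.9

Equating demand and supply, 1066 - 20P = 706 + 4P gives 24P = 360, so P* = 15.
Plugging P* into demand: Q* = 1066 - 20(15) = 766.
Demand choke price (Qd = 0): P = 1066/20 = 53.3. Consumer surplus = ½ × (53.3 - 15) × 766 = 14668.9.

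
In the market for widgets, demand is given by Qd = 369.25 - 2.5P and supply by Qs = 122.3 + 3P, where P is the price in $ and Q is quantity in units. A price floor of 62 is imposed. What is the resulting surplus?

With P fixed at 62, quantity demanded is 214.25 and quantity supplied is 308.3.
Surplus = Qs - Qd = 308.3 - 214.25 = 94.05.

Surplus = 94.05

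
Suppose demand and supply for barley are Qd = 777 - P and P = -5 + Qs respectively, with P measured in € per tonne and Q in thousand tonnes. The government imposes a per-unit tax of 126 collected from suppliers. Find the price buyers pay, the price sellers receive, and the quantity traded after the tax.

P_b = 449, P_s = 323, Q = 328

Solving each curve for Q: Qs = 5 + P.
With a tax of 126 on suppliers, they supply based on the net price P_s = P_b - 126, so Qs = -121 + P_b.
Market clearing requires 777 - P_b = -121 + P_b; hence 898 = 2P_b and P_b = 449.
So P_s = 323 and the quantity traded is Q = 777 - 449 = 328.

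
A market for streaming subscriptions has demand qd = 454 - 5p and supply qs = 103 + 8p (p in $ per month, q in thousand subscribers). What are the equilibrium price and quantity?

Equating demand and supply, 454 - 5p = 103 + 8p gives 13p = 351, so p* = 27.
Substitute back: q* = 454 - 5(27) = 319.

p* = 27, q* = 319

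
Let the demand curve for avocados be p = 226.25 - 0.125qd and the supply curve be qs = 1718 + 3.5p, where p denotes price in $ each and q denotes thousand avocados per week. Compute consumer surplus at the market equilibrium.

Solving each curve for q: qd = 1810 - 8p.
The market clears where 1810 - 8p = 1718 + 3.5p. Rearranging, 11.5p = 92, hence p* = 8.
Then q* = 1810 - 8(8) = 1746.
Demand choke price (qd = 0): p = 1810/8 = 226.25. Consumer surplus = ½ × (226.25 - 8) × 1746 = 190532.25.

Consumer surplus = 190532.25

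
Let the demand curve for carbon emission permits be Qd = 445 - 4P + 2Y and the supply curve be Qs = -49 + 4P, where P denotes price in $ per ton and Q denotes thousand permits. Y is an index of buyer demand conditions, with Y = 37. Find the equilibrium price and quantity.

With Y = 37, demand is Qd = 519 - 4P.
Equating demand and supply, 519 - 4P = -49 + 4P gives 8P = 568, so P* = 71.
Then Q* = 519 - 4(71) = 235.

P* = 71, Q* = 235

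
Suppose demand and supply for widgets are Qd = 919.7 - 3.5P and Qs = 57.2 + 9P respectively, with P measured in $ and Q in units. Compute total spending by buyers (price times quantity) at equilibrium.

At equilibrium Qd = Qs, so 919.7 - 3.5P = 57.2 + 9P; collecting terms, 862.5 = 12.5P and P* = 69.
Then Q* = 919.7 - 3.5(69) = 678.2.
Total spending by buyers = P* × Q* = 69 × 678.2 = 46795.8.

Total spending by buyers = 46795.8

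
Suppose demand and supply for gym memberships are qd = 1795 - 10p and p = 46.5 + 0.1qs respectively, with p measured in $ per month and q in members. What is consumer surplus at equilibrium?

Solving each curve for q: qs = -465 + 10p.
The market clears where 1795 - 10p = -465 + 10p. Rearranging, 20p = 2260, hence p* = 113.
From the demand curve, q* = 1795 - 10(113) = 665.
Demand choke price (qd = 0): p = 1795/10 = 179.5. Consumer surplus = ½ × (179.5 - 113) × 665 = 22111.25.

Consumer surplus = 22111.25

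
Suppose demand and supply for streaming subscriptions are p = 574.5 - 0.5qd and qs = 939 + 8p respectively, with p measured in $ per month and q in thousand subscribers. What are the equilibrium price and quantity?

p* = 21, q* = 1107

In direct form, qd = 1149 - 2p.
At equilibrium qd = qs, so 1149 - 2p = 939 + 8p; collecting terms, 210 = 10p and p* = 21.
Then q* = 1149 - 2(21) = 1107.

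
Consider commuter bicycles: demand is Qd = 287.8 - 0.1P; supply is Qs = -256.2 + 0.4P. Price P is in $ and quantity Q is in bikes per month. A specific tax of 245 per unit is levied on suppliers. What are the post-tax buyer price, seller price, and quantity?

With a tax of 245 on suppliers, they supply based on the net price P_s = P_b - 245, so Qs = -354.2 + 0.4P_b.
Set Qd = Qs: 287.8 - 0.1P_b = -354.2 + 0.4P_b, so 642 = 0.5P_b and P_b = 1284.
Then P_s = 1284 - 245 = 1039 and Q = 287.8 - 0.1(1284) = 159.4.

P_b = 1284, P_s = 1039, Q = 159.4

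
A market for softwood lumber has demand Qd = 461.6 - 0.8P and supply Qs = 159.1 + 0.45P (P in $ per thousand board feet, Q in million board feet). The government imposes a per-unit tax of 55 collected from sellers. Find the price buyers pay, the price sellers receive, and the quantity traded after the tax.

P_b = 261.8, P_s = 206.8, Q = 252.16

Sellers keep P_s = P_b - 55 per unit, so supply in terms of the buyer price is Qs = 134.35 + 0.45P_b.
Market clearing requires 461.6 - 0.8P_b = 134.35 + 0.45P_b; hence 327.25 = 1.25P_b and P_b = 261.8.
So P_s = 206.8 and the quantity traded is Q = 461.6 - 0.8(261.8) = 252.16.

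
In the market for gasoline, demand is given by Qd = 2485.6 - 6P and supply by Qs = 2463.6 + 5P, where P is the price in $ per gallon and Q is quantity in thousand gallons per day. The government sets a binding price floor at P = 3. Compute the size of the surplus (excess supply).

At P = 3: Qd = 2467.6 and Qs = 2478.6.
Surplus = Qs - Qd = 2478.6 - 2467.6 = 11.

Surplus = 11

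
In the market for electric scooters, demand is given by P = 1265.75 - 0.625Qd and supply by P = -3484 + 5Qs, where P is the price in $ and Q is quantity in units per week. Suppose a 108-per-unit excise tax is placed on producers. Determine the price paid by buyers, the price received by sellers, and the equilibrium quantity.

P_b = 750, P_s = 642, Q = 825.2

Inverting to quantity form: Qd = 2025.2 - 1.6P and Qs = 696.8 + 0.2P.
With a tax of 108 on producers, they supply based on the net price P_s = P_b - 108, so Qs = 675.2 + 0.2P_b.
Equate demand and the shifted supply: 2025.2 - 1.6P_b = 675.2 + 0.2P_b, giving 1.8P_b = 1350, so P_b = 750.
Then P_s = 750 - 108 = 642 and Q = 2025.2 - 1.6(750) = 825.2.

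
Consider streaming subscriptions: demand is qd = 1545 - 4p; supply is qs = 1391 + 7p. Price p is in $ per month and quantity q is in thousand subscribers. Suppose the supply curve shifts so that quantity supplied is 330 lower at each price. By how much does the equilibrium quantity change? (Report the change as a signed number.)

Equating demand and supply, 1545 - 4p = 1391 + 7p gives 11p = 154, so p* = 14.
Plugging p* into demand: q* = 1545 - 4(14) = 1489.
After the shift, supply is qs = 1061 + 7p.
The new intersection has 484 = 11p, i.e. p = 44, q = 1369.
Δq = 1369 - 1489 = -120.

Δq = -120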